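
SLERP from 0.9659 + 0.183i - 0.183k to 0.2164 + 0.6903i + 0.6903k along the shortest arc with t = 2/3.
0.6069 + 0.6379i + 0.474k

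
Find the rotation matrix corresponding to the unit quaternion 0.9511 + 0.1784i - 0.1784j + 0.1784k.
[[0.8727, -0.403, -0.2757], [0.2757, 0.8727, -0.403], [0.403, 0.2757, 0.8727]]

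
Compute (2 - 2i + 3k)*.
2 + 2i - 3k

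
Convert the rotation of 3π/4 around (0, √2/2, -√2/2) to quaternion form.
0.3827 + 0.6533j - 0.6533k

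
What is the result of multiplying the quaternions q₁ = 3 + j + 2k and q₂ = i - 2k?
4 + i + 2j - 7k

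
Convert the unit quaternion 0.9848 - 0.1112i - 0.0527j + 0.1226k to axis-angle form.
axis = (-0.6402, -0.3034, 0.7058), θ = 20°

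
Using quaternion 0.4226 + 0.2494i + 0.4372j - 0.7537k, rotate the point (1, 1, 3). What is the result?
(0.317, -3.289, 0.286)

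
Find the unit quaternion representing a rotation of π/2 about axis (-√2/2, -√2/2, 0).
0.7071 - 0.5i - 0.5j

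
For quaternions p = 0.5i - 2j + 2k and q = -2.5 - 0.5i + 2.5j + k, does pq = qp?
No: pq = 3.25 - 8.25i + 3.5j - 4.75k ≠ 3.25 + 5.75i + 6.5j - 5.25k = qp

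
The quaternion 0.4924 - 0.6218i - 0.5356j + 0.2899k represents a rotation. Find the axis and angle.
axis = (-0.7144, -0.6154, 0.3331), θ = 121°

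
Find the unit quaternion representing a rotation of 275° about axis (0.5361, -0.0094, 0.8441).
-0.7373 + 0.3622i - 0.0064j + 0.5703k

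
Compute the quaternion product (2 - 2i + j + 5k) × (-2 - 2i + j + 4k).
-29 - i - 2j - 2k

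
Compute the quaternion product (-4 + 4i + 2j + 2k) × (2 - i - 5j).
6 + 22i + 22j - 14k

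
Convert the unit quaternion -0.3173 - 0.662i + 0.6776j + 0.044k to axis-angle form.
axis = (-0.6981, 0.7145, 0.0464), θ = 217°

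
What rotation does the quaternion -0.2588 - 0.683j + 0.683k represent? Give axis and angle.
axis = (0, -√2/2, √2/2), θ = 7π/6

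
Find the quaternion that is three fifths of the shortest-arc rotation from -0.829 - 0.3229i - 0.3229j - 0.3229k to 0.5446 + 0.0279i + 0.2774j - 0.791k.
-0.8164 - 0.1847i - 0.3652j + 0.4075k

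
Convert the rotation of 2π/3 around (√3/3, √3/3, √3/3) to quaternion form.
0.5 + 0.5i + 0.5j + 0.5k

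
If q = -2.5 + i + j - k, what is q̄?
-2.5 - i - j + k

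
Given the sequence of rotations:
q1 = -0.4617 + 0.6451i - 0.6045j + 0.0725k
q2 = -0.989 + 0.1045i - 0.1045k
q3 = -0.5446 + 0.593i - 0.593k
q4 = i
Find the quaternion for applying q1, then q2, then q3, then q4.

q2 · q1 = 0.3968 - 0.7494i + 0.5229j - 0.0866k
q3 · q2 · q1 = 0.1769 + 0.9535i + 0.211j + 0.1219k
q4 · q3 · q2 · q1 = -0.9535 + 0.1769i - 0.1219j + 0.211k
-0.9535 + 0.1769i - 0.1219j + 0.211k


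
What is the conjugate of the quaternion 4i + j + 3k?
-4i - j - 3k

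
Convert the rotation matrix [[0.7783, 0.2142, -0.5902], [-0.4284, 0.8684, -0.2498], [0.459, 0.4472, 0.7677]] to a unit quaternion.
0.9239 + 0.1886i - 0.2839j - 0.1739k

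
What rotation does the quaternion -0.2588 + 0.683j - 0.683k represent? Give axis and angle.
axis = (0, √2/2, -√2/2), θ = 7π/6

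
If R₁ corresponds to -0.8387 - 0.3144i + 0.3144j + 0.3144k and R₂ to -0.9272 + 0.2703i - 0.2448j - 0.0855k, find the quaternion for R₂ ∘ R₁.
0.9665 + 0.0147i - 0.1443j - 0.2118k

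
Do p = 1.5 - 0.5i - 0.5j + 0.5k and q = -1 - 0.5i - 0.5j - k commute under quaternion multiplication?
No: pq = -1.5 + 0.5i - j - 2k ≠ -1.5 - i + 0.5j - 2k = qp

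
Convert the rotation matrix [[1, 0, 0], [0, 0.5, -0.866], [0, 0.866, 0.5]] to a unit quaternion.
0.866 + 0.5i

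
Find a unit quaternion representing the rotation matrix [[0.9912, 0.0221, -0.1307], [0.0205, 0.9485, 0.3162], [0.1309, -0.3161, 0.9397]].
0.9848 - 0.1605i - 0.0664j - 0.0004k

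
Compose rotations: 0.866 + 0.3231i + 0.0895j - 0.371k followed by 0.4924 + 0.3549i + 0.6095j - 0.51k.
0.068 + 0.286i + 0.5388j - 0.7895k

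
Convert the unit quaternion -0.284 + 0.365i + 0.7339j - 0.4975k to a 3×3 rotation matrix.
[[-0.5722, 0.2532, -0.78], [0.8183, 0.2385, -0.5229], [0.0537, -0.9376, -0.3437]]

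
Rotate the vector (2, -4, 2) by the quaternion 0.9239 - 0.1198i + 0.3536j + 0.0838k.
(3.697, -3.127, 0.744)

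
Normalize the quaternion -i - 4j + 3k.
-0.1961i - 0.7845j + 0.5883k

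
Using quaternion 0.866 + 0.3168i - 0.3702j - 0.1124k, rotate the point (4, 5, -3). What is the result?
(4.74, 3.55, 3.864)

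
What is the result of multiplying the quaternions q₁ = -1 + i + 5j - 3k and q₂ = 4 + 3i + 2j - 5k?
-32 - 18i + 14j - 20k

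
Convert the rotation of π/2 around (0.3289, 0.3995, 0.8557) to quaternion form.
0.7071 + 0.2326i + 0.2825j + 0.6051k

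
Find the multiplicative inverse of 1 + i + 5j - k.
0.0357 - 0.0357i - 0.1786j + 0.0357k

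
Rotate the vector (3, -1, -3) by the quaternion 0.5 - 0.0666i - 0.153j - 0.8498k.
(-2.224, -3.015, -2.228)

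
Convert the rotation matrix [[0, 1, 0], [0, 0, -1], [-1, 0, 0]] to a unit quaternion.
-0.5 - 0.5i - 0.5j + 0.5k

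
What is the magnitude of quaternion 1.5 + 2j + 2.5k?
3.536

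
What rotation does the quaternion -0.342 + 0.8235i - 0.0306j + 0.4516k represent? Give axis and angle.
axis = (0.8763, -0.0326, 0.4806), θ = 220°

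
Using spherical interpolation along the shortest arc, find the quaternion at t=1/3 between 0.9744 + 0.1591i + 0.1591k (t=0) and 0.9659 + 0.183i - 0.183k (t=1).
0.9845 + 0.1693i + 0.0452k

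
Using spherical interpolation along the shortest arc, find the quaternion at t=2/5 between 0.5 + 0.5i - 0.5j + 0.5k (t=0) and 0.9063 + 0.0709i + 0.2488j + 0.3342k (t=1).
0.7571 + 0.3693i - 0.2208j + 0.4915k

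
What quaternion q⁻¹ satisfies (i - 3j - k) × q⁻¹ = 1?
-0.0909i + 0.2727j + 0.0909k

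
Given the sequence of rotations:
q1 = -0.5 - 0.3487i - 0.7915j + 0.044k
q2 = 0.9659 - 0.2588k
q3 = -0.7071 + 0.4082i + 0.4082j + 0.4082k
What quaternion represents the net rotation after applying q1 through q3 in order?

q2 · q1 = -0.4716 - 0.5416i - 0.6743j + 0.1719k
q3 · q2 · q1 = 0.7596 + 0.5359i - 0.007j - 0.3682k
0.7596 + 0.5359i - 0.007j - 0.3682k


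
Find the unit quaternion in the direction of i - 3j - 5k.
0.169i - 0.5071j - 0.8452k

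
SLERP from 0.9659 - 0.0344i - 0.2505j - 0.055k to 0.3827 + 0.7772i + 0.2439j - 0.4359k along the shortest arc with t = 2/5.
0.8901 + 0.3694i - 0.0568j - 0.2607k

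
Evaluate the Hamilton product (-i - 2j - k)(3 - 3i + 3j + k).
4 - 2i - 2j - 12k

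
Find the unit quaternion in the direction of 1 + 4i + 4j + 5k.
0.1313 + 0.5252i + 0.5252j + 0.6565k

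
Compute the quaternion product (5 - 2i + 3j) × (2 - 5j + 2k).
25 + 2i - 15j + 20k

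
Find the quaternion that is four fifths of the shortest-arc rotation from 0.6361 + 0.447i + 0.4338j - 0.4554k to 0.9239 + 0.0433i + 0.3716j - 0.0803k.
0.8935 + 0.131i + 0.3974j - 0.1631k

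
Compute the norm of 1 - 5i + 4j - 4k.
√58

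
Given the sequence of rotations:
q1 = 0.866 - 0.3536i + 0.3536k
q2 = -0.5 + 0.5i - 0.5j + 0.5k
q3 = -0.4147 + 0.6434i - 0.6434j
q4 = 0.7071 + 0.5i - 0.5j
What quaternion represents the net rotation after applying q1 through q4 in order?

q2 · q1 = -0.433 + 0.433i - 0.7866j + 0.0794k
q3 · q2 · q1 = -0.6051 - 0.5092i + 0.5537j - 0.2604k
q4 · q3 · q2 · q1 = 0.1036 - 0.5324i + 0.8243j - 0.1619k
0.1036 - 0.5324i + 0.8243j - 0.1619k


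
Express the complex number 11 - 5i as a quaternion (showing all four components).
11 - 5i + 0j + 0k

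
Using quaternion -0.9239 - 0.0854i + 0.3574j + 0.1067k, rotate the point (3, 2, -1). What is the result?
(3.116, 1.232, 1.665)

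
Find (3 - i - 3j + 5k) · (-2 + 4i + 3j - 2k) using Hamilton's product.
17 + 5i + 33j - 7k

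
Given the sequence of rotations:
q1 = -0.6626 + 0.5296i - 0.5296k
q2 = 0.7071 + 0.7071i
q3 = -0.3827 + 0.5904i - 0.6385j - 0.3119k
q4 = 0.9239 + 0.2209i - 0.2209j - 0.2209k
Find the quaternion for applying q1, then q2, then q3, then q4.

q2 · q1 = -0.843 - 0.094i + 0.3745j - 0.3745k
q3 · q2 · q1 = 0.5004 - 0.1058i + 0.6454j + 0.5673k
q4 · q3 · q2 · q1 = 0.7536 + 0.03i + 0.3838j + 0.5328k
0.7536 + 0.03i + 0.3838j + 0.5328k


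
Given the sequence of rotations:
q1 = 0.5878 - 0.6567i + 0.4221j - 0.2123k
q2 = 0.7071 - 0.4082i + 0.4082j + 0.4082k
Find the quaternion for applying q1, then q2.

q2 · q1 = 0.0619 - 0.9633i + 0.1837j + 0.1856k
0.0619 - 0.9633i + 0.1837j + 0.1856k


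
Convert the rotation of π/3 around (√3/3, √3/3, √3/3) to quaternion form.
0.866 + 0.2887i + 0.2887j + 0.2887k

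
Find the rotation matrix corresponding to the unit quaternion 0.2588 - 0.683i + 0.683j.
[[0.067, -0.933, 0.3535], [-0.933, 0.067, 0.3535], [-0.3535, -0.3535, -0.866]]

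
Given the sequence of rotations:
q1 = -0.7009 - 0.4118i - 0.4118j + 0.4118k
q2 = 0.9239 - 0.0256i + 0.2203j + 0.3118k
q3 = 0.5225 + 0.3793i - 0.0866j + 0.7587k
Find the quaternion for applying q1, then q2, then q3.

q2 · q1 = -0.6958 - 0.1434i - 0.6527j + 0.2632k
q3 · q2 · q1 = -0.5654 + 0.1336i - 0.4894j - 0.6504k
-0.5654 + 0.1336i - 0.4894j - 0.6504k


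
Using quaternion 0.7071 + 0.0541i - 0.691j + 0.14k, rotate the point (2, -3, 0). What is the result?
(0.83, -2.618, 2.336)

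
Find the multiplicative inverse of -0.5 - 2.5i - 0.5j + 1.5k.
-0.0556 + 0.2778i + 0.0556j - 0.1667k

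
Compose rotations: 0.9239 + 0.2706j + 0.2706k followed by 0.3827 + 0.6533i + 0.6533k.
0.1768 + 0.4268i - 0.0732j + 0.8839k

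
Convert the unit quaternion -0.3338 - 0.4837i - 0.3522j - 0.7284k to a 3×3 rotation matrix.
[[-0.3092, -0.1456, 0.9398], [0.827, -0.5291, 0.1902], [0.4695, 0.836, 0.284]]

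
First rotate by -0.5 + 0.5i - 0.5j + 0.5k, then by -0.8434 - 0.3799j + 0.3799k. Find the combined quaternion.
0.0418 - 0.4217i + 0.8016j - 0.4217k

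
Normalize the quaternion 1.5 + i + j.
0.7276 + 0.4851i + 0.4851j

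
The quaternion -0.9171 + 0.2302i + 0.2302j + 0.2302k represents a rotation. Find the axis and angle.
axis = (√3/3, √3/3, √3/3), θ = 313°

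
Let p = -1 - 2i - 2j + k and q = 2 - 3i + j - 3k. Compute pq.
-3 + 4i - 14j - 3k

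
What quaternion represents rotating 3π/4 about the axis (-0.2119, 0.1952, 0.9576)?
0.3827 - 0.1958i + 0.1803j + 0.8847k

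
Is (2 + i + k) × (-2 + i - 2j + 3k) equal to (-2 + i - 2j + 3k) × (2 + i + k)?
No: pq = -8 + 2i - 6j + 2k ≠ -8 - 2i - 2j + 6k = qp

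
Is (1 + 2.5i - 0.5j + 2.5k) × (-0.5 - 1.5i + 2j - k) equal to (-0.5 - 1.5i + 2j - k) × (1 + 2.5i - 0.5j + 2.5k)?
No: pq = 6.75 - 7.25i + j + 2k ≠ 6.75 + 1.75i + 3.5j - 6.5k = qp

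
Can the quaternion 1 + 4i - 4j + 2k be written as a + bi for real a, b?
No. The quaternion 1 + 4i - 4j + 2k has j-coefficient y = -4 and k-coefficient z = 2, not both zero, so it does not lie in the complex subalgebra spanned by 1 and i.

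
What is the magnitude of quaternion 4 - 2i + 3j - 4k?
√45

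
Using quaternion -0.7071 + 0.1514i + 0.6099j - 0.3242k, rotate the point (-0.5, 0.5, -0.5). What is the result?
(0.321, 0.141, -0.792)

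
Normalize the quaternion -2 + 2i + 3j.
-0.4851 + 0.4851i + 0.7276j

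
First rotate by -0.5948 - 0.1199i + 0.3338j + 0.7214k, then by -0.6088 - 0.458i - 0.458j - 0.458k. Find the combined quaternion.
0.7905 + 0.1679i + 0.4545j - 0.3746k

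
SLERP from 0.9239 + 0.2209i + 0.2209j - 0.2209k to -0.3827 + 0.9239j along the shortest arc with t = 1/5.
0.9562 + 0.2027i - 0.0593j - 0.2027k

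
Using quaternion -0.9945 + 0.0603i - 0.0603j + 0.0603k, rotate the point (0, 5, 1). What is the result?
(0.691, 5.04, 0.349)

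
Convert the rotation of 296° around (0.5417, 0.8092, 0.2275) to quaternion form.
-0.848 + 0.2871i + 0.4288j + 0.1206k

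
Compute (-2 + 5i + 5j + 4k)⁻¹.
-0.0286 - 0.0714i - 0.0714j - 0.0571k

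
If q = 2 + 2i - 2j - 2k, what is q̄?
2 - 2i + 2j + 2k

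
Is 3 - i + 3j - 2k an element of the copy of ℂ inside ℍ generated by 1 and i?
No. The quaternion 3 - i + 3j - 2k has j-coefficient y = 3 and k-coefficient z = -2, not both zero, so it does not lie in the complex subalgebra spanned by 1 and i.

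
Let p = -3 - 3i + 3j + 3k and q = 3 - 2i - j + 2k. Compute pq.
-18 + 6i + 12j + 12k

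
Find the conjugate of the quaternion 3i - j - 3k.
-3i + j + 3k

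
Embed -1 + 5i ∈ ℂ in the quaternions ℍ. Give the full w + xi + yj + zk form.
-1 + 5i + 0j + 0k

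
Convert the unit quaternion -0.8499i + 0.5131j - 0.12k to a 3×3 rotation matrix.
[[0.4447, -0.8722, 0.204], [-0.8722, -0.4735, -0.1231], [0.204, -0.1231, -0.9712]]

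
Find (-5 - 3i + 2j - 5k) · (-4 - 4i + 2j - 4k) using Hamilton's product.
-16 + 34i - 10j + 42k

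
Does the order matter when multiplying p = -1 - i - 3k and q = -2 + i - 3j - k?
Yes: pq = -8i - j + 10k ≠ 10i + 7j + 4k = qp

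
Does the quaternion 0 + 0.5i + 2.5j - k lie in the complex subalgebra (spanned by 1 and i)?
No. The quaternion 0.5i + 2.5j - k has j-coefficient y = 2.5 and k-coefficient z = -1, not both zero, so it does not lie in the complex subalgebra spanned by 1 and i.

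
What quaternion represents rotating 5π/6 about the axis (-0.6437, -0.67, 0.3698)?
0.2588 - 0.6218i - 0.6472j + 0.3572k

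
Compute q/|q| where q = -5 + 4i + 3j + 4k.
-0.6155 + 0.4924i + 0.3693j + 0.4924k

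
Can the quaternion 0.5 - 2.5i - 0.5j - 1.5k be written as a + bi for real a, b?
No. The quaternion 0.5 - 2.5i - 0.5j - 1.5k has j-coefficient y = -0.5 and k-coefficient z = -1.5, not both zero, so it does not lie in the complex subalgebra spanned by 1 and i.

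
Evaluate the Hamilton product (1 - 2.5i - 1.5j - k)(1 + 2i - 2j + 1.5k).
4.5 - 4.75i - 1.75j + 8.5k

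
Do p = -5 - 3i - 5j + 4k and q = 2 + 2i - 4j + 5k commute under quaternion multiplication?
No: pq = -44 - 25i + 33j + 5k ≠ -44 - 7i - 13j - 39k = qp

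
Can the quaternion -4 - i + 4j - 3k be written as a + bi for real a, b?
No. The quaternion -4 - i + 4j - 3k has j-coefficient y = 4 and k-coefficient z = -3, not both zero, so it does not lie in the complex subalgebra spanned by 1 and i.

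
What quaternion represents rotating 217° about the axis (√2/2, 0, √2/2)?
-0.3173 + 0.6706i + 0.6706k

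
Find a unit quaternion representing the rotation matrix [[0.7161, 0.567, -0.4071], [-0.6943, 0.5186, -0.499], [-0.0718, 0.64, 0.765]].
0.866 + 0.3288i - 0.0968j - 0.3641k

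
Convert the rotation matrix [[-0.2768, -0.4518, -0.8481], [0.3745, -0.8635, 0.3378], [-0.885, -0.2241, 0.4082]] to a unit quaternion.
0.2588 - 0.5428i + 0.0356j + 0.7982k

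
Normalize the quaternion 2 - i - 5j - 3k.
0.3203 - 0.1601i - 0.8006j - 0.4804k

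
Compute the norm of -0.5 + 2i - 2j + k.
3.041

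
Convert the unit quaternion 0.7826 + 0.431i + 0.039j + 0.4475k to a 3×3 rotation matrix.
[[0.5964, -0.6668, 0.4468], [0.734, 0.228, -0.6397], [0.3247, 0.7095, 0.6254]]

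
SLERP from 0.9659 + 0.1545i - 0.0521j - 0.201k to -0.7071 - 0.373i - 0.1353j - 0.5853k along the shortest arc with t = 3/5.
0.9 + 0.3148i + 0.0655j + 0.2942k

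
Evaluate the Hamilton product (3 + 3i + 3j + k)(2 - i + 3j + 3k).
-3 + 9i + 5j + 23k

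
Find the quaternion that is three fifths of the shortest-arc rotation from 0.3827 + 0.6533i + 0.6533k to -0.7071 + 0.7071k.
-0.3259 + 0.3486i + 0.8788k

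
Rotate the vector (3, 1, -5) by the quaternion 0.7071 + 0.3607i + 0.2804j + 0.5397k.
(-3.71, 4.091, -2.122)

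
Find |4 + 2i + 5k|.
√45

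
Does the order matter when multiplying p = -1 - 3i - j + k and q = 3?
No: pq = qp = -3 - 9i - 3j + 3k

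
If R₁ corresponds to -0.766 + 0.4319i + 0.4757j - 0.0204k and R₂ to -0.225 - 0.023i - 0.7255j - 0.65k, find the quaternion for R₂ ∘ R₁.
0.5141 + 0.2444i + 0.1675j + 0.8049k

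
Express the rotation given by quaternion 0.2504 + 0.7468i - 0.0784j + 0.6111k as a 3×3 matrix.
[[0.2408, -0.4231, 0.8735], [0.1889, -0.8623, -0.4698], [0.952, 0.2782, -0.1277]]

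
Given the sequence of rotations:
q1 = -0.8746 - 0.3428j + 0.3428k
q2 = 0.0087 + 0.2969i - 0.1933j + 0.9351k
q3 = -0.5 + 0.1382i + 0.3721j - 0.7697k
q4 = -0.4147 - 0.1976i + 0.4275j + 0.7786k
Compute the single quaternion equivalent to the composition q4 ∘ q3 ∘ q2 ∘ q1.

q2 · q1 = -0.3944 - 0.0054i + 0.0643j - 0.9166k
q3 · q2 · q1 = -0.5315 - 0.3434i - 0.0481j + 0.7728k
q4 · q3 · q2 · q1 = -0.4286 + 0.6153i - 0.3219j - 0.578k
-0.4286 + 0.6153i - 0.3219j - 0.578k


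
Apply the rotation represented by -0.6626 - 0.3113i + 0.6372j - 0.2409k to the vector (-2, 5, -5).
(-0.251, 7.203, -1.432)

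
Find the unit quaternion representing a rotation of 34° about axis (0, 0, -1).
0.9563 - 0.2924k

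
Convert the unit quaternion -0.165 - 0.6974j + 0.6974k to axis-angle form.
axis = (0, -√2/2, √2/2), θ = 199°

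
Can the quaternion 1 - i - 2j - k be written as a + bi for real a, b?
No. The quaternion 1 - i - 2j - k has j-coefficient y = -2 and k-coefficient z = -1, not both zero, so it does not lie in the complex subalgebra spanned by 1 and i.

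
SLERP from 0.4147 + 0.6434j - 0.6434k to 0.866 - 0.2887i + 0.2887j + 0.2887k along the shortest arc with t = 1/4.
0.6238 - 0.0917i + 0.6328j - 0.4495k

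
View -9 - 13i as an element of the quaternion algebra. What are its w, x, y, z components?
-9 - 13i + 0j + 0k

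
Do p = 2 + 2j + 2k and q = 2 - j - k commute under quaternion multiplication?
Yes: pq = qp = 8 + 2j + 2k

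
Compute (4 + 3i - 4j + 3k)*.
4 - 3i + 4j - 3k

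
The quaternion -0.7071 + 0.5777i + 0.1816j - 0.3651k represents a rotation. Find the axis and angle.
axis = (0.817, 0.2568, -0.5163), θ = 3π/2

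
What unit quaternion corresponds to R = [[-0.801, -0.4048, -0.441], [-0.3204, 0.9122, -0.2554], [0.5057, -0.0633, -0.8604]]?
-0.2504 - 0.1918i + 0.9452j - 0.0843k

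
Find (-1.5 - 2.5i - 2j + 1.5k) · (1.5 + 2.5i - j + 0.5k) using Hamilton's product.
1.25 - 7i + 3.5j + 9k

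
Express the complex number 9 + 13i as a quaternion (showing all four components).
9 + 13i + 0j + 0k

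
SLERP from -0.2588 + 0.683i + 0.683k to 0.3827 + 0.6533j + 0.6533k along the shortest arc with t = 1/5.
-0.1298 + 0.602i + 0.1678j + 0.7698k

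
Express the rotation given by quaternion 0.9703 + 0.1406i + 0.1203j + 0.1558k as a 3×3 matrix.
[[0.9225, -0.2685, 0.2773], [0.3362, 0.9119, -0.2354], [-0.1896, 0.3103, 0.9315]]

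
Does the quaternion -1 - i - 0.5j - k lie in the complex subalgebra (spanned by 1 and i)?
No. The quaternion -1 - i - 0.5j - k has j-coefficient y = -0.5 and k-coefficient z = -1, not both zero, so it does not lie in the complex subalgebra spanned by 1 and i.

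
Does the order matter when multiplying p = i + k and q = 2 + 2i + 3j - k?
Yes: pq = -1 - i + 3j + 5k ≠ -1 + 5i - 3j - k = qp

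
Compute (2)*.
2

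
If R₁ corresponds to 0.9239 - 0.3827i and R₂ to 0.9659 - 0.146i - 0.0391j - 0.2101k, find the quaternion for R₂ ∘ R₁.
0.8365 - 0.5045i + 0.0443j - 0.2091k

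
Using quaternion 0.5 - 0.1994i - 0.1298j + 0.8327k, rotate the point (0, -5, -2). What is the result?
(4.828, 2.365, 0.304)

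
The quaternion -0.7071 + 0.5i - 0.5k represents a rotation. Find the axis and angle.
axis = (√2/2, 0, -√2/2), θ = 3π/2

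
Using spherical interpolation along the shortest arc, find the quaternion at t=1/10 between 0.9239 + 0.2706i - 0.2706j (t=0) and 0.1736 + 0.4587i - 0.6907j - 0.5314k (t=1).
0.8865 + 0.3095i - 0.3378j - 0.0649k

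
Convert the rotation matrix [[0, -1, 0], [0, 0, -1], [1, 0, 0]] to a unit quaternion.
0.5 + 0.5i - 0.5j + 0.5k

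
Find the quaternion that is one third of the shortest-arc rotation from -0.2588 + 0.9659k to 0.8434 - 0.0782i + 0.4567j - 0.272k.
-0.5286 + 0.0311i - 0.1817j + 0.8286k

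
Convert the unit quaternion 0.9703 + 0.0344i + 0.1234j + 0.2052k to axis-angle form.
axis = (0.1422, 0.5101, 0.8483), θ = 28°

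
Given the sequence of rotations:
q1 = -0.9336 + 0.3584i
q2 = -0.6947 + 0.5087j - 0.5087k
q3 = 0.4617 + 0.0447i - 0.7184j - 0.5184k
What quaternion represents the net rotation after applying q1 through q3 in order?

q2 · q1 = 0.6486 - 0.249i - 0.6572j + 0.2926k
q3 · q2 · q1 = -0.0099 - 0.6369i - 0.6534j - 0.4094k
-0.0099 - 0.6369i - 0.6534j - 0.4094k


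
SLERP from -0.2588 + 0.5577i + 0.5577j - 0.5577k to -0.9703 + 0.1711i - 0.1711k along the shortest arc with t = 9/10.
-0.9432 + 0.2297i + 0.0691j - 0.2297k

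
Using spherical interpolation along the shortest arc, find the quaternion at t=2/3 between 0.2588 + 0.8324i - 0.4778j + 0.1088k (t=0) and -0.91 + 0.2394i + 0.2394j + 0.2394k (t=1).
0.8743 + 0.1907i - 0.4214j - 0.1474k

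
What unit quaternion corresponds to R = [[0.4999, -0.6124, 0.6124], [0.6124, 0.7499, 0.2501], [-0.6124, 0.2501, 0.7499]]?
0.866 + 0.3536j + 0.3536k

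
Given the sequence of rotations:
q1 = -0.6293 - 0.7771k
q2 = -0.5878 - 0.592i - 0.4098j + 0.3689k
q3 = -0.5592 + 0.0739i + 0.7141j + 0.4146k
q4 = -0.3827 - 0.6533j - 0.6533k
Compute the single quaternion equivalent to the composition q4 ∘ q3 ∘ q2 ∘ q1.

q2 · q1 = 0.6566 + 0.691i - 0.2022j + 0.2246k
q3 · q2 · q1 = -0.367 - 0.0937i + 0.8518j - 0.3618k
q4 · q3 · q2 · q1 = 0.4606 + 0.8287i - 0.025j + 0.317k
0.4606 + 0.8287i - 0.025j + 0.317k


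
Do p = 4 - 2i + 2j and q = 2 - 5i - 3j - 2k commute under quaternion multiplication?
No: pq = 4 - 28i - 12j + 8k ≠ 4 - 20i - 4j - 24k = qp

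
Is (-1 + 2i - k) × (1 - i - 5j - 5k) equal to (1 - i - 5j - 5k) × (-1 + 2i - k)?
No: pq = -4 - 2i + 16j - 6k ≠ -4 + 8i - 6j + 14k = qp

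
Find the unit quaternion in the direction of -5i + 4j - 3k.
-0.7071i + 0.5657j - 0.4243k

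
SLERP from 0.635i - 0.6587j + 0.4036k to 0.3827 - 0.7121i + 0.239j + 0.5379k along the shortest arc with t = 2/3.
-0.2921 + 0.8055i - 0.4541j - 0.2441k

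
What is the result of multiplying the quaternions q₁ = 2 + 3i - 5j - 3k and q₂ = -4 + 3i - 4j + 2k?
-31 - 28i - 3j + 19k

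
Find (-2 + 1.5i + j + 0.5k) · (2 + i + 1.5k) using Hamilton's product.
-6.25 + 2.5i + 0.25j - 3k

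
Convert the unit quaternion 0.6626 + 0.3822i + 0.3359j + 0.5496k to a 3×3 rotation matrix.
[[0.1702, -0.4716, 0.8652], [0.9851, 0.1037, -0.1373], [-0.025, 0.8757, 0.4822]]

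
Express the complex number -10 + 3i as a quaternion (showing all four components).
-10 + 3i + 0j + 0k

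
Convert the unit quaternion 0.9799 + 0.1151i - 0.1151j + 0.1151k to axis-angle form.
axis = (√3/3, -√3/3, √3/3), θ = 23°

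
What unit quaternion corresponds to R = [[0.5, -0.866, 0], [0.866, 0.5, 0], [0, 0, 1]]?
0.866 + 0.5k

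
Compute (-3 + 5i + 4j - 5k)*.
-3 - 5i - 4j + 5k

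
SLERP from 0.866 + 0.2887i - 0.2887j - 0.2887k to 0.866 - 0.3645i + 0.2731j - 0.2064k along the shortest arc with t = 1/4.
0.9367 + 0.1265i - 0.1525j - 0.2888k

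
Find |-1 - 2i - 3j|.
√14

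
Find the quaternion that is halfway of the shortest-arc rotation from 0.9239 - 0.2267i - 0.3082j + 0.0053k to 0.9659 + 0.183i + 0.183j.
0.9975 - 0.0231i - 0.0661j + 0.0028k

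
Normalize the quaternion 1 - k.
0.7071 - 0.7071k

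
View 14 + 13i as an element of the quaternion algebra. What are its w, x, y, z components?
14 + 13i + 0j + 0k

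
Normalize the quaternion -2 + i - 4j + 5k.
-0.2949 + 0.1474i - 0.5898j + 0.7372k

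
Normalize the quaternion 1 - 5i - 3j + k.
0.1667 - 0.8333i - 0.5j + 0.1667k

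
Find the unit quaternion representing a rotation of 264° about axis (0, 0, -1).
-0.6691 - 0.7431k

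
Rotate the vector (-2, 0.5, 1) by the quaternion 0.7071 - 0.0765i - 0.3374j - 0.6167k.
(0.056, 2.279, -0.228)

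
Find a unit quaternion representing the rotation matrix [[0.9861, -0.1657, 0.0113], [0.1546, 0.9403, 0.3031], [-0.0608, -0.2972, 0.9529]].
0.9848 - 0.1524i + 0.0183j + 0.0813k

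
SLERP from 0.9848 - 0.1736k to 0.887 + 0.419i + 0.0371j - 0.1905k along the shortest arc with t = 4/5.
0.9209 + 0.3391i + 0.03j - 0.19k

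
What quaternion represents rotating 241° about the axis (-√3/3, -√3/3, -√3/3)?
-0.5075 - 0.4975i - 0.4975j - 0.4975k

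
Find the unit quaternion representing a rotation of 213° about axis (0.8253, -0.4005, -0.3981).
-0.284 + 0.7913i - 0.384j - 0.3817k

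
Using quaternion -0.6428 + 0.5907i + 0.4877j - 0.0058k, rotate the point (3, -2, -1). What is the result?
(1.069, 0.393, 3.564)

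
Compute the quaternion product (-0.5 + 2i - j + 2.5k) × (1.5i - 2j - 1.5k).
-1.25 + 5.75i + 7.75j - 1.75k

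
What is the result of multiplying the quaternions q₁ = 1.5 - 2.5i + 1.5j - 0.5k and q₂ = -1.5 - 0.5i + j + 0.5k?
-4.75 + 4.25i + 0.75j - 0.25k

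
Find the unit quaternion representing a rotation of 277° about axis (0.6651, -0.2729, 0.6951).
-0.749 + 0.4407i - 0.1808j + 0.4606k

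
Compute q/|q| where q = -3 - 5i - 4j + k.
-0.4201 - 0.7001i - 0.5601j + 0.14k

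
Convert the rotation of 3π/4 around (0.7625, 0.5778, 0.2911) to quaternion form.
0.3827 + 0.7045i + 0.5338j + 0.2689k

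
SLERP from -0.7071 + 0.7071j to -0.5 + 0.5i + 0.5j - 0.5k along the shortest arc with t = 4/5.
-0.5721 + 0.4156i + 0.5721j - 0.4156k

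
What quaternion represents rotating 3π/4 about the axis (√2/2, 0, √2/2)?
0.3827 + 0.6533i + 0.6533k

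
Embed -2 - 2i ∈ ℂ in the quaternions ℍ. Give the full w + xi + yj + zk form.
-2 - 2i + 0j + 0k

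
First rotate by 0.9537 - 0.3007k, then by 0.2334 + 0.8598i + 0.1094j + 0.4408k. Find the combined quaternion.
0.3551 + 0.7871i + 0.3629j + 0.3502k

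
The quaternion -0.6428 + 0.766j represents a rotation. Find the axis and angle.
axis = (0, 1, 0), θ = 260°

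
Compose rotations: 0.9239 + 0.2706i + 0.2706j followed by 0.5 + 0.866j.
0.2276 + 0.1353i + 0.9354j - 0.2343k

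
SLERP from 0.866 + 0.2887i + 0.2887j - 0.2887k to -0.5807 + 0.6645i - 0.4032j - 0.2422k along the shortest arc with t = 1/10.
0.8946 + 0.1878i + 0.3252j - 0.2421k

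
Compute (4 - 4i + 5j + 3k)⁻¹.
0.0606 + 0.0606i - 0.0758j - 0.0455k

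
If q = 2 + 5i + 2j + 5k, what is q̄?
2 - 5i - 2j - 5k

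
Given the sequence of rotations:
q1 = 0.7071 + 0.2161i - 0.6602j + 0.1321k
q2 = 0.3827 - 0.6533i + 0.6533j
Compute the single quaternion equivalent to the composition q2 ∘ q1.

q2 · q1 = 0.8431 - 0.2929i + 0.2956j + 0.3407k
0.8431 - 0.2929i + 0.2956j + 0.3407k


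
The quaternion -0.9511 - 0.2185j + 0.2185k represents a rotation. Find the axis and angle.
axis = (0, -√2/2, √2/2), θ = 324°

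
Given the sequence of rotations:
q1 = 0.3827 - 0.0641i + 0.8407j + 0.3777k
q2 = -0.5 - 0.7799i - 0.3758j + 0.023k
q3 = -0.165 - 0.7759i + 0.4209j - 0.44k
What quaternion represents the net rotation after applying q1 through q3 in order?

q2 · q1 = 0.0659 - 0.4277i - 0.2711j - 0.8598k
q3 · q2 · q1 = -0.6069 - 0.4617i - 0.4065j + 0.5032k
-0.6069 - 0.4617i - 0.4065j + 0.5032k


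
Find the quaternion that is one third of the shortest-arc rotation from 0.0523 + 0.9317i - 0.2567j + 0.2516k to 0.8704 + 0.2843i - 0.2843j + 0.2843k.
0.3892 + 0.8138i - 0.307j + 0.3032k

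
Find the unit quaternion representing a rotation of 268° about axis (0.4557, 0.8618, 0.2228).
-0.6947 + 0.3278i + 0.6199j + 0.1603k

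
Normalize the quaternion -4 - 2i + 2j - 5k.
-0.5714 - 0.2857i + 0.2857j - 0.7143k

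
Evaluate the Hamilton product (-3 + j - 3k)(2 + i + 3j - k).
-12 + 5i - 10j - 4k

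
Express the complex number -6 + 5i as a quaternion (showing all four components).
-6 + 5i + 0j + 0k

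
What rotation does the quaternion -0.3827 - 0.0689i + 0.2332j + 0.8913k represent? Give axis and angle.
axis = (-0.0746, 0.2524, 0.9647), θ = 5π/4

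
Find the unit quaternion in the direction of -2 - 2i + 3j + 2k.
-0.4364 - 0.4364i + 0.6547j + 0.4364k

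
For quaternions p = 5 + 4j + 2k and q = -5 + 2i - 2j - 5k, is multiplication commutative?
No: pq = -7 - 6i - 26j - 43k ≠ -7 + 26i - 34j - 27k = qp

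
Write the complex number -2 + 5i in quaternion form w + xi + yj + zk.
-2 + 5i + 0j + 0k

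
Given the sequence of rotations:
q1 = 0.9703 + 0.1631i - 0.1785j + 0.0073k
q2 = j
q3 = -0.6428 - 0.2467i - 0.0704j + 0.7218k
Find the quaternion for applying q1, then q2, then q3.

q2 · q1 = 0.1785 + 0.0073i + 0.9703j - 0.1631k
q3 · q2 · q1 = 0.0731 - 0.7376i - 0.6712j - 0.0052k
0.0731 - 0.7376i - 0.6712j - 0.0052k


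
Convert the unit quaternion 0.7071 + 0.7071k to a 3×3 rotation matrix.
[[0, -1, 0], [1, 0, 0], [0, 0, 1]]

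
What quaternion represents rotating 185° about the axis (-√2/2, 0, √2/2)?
-0.0436 - 0.7064i + 0.7064k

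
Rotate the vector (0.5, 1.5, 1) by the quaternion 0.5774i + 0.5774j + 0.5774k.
(1.5, 0.5, 1)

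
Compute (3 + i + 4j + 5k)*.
3 - i - 4j - 5k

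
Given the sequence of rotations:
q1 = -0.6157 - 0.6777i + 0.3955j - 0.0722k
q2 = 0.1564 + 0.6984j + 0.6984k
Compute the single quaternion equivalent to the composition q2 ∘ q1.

q2 · q1 = -0.3221 - 0.4326i - 0.8415j + 0.032k
-0.3221 - 0.4326i - 0.8415j + 0.032k


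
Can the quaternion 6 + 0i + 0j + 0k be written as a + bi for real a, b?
Yes. The quaternion 6 has j- and k-coefficients y = z = 0, so it lies in the complex subalgebra spanned by 1 and i.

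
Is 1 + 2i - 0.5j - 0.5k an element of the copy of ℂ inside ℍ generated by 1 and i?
No. The quaternion 1 + 2i - 0.5j - 0.5k has j-coefficient y = -0.5 and k-coefficient z = -0.5, not both zero, so it does not lie in the complex subalgebra spanned by 1 and i.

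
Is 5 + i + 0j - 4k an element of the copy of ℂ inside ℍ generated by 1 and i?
No. The quaternion 5 + i - 4k has j-coefficient y = 0 and k-coefficient z = -4, not both zero, so it does not lie in the complex subalgebra spanned by 1 and i.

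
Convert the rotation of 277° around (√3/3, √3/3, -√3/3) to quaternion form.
-0.749 + 0.3826i + 0.3826j - 0.3826k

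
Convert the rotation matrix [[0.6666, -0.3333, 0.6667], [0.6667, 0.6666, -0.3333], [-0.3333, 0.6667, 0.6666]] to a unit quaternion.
0.866 + 0.2887i + 0.2887j + 0.2887k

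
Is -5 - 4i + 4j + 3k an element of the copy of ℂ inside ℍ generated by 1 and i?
No. The quaternion -5 - 4i + 4j + 3k has j-coefficient y = 4 and k-coefficient z = 3, not both zero, so it does not lie in the complex subalgebra spanned by 1 and i.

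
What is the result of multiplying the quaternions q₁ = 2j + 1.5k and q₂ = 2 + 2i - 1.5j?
3 + 2.25i + 7j - k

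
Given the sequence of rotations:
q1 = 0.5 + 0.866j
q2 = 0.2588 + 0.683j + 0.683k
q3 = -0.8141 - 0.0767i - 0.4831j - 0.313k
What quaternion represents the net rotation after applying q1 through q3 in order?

q2 · q1 = -0.4621 - 0.5915i + 0.5656j + 0.3415k
q3 · q2 · q1 = 0.711 + 0.529i - 0.0259j - 0.4625k
0.711 + 0.529i - 0.0259j - 0.4625k


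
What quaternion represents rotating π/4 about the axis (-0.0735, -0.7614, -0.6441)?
0.9239 - 0.0281i - 0.2914j - 0.2465k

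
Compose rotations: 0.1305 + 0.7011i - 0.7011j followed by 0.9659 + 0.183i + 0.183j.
0.126 + 0.7011i - 0.6533j - 0.2566k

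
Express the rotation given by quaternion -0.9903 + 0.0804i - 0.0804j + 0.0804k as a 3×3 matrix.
[[0.9741, 0.1463, 0.1722], [-0.1722, 0.9741, 0.1463], [-0.1463, -0.1722, 0.9741]]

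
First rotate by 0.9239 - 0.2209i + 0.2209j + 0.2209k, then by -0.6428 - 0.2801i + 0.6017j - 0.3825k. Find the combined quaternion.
-0.7042 + 0.1006i + 0.5603j - 0.4243k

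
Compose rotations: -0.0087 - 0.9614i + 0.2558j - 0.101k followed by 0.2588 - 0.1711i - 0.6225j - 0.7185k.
-0.0801 - 0.0007i + 0.7451j - 0.6621k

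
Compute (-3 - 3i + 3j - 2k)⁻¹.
-0.0968 + 0.0968i - 0.0968j + 0.0645k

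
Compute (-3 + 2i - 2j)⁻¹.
-0.1765 - 0.1176i + 0.1176j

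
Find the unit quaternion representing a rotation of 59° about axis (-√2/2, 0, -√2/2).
0.8704 - 0.3482i - 0.3482k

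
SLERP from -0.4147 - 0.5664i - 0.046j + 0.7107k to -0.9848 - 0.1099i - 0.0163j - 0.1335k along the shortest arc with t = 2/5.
-0.7772 - 0.4531i - 0.0404j + 0.4348k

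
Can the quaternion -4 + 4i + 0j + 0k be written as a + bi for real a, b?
Yes. The quaternion -4 + 4i has j- and k-coefficients y = z = 0, so it lies in the complex subalgebra spanned by 1 and i.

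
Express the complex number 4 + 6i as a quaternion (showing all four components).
4 + 6i + 0j + 0k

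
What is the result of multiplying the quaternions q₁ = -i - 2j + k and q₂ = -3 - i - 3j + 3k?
-10 + 8j - 2k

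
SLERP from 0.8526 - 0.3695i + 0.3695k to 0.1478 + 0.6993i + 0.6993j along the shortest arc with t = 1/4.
0.7056 - 0.5767i - 0.2482j + 0.3285k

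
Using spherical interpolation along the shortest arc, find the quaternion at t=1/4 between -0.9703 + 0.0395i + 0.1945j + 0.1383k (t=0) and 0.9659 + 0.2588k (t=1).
-0.9878 + 0.0301i + 0.148j + 0.0385k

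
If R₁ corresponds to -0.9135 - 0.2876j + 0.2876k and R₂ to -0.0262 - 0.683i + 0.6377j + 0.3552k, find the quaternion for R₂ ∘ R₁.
0.1052 + 0.9095i - 0.3786j - 0.1356k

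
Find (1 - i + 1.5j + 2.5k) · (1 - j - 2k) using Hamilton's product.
7.5 - 1.5i - 1.5j + 1.5k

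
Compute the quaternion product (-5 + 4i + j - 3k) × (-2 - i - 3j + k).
20 - 11i + 12j - 10k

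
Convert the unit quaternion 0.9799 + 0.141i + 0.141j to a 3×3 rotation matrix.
[[0.9602, 0.0398, 0.2763], [0.0398, 0.9602, -0.2763], [-0.2763, 0.2763, 0.9205]]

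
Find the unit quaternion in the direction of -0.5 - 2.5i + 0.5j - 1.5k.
-0.1667 - 0.8333i + 0.1667j - 0.5k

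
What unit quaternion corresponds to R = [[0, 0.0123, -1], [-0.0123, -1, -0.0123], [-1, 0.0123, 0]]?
-0.0087 - 0.7071i + 0.7071k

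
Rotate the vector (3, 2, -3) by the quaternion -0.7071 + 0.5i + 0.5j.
(4.621, 0.379, 0.707)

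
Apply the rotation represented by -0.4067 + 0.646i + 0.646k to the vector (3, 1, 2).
(2.691, -1.195, 2.309)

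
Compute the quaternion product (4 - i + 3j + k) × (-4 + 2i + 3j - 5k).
-18 - 6i - 3j - 33k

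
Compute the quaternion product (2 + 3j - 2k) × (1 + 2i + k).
4 + 7i - j - 6k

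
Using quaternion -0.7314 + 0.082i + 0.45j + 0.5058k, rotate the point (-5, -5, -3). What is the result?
(-2.759, -0.77, -7.127)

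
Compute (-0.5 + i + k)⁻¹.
-0.2222 - 0.4444i - 0.4444k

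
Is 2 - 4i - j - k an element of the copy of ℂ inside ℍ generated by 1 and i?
No. The quaternion 2 - 4i - j - k has j-coefficient y = -1 and k-coefficient z = -1, not both zero, so it does not lie in the complex subalgebra spanned by 1 and i.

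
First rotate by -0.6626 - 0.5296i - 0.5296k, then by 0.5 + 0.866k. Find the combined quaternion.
0.1273 - 0.2648i - 0.4586j - 0.8386k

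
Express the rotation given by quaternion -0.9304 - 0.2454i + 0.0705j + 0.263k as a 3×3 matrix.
[[0.8517, 0.4548, -0.2603], [-0.524, 0.7412, -0.4196], [0.0021, 0.4937, 0.8696]]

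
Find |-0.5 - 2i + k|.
2.291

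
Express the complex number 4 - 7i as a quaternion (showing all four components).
4 - 7i + 0j + 0k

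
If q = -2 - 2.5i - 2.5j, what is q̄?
-2 + 2.5i + 2.5j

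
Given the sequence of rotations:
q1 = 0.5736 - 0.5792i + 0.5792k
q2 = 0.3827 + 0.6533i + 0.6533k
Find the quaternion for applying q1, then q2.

q2 · q1 = 0.2195 + 0.1531i - 0.7568j + 0.5964k
0.2195 + 0.1531i - 0.7568j + 0.5964k


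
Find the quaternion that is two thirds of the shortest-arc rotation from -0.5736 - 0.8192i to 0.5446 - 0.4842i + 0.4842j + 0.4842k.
0.1835 - 0.7974i + 0.4065j + 0.4065k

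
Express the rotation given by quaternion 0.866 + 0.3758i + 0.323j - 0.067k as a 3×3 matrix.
[[0.7824, 0.3588, 0.5091], [0.1267, 0.7086, -0.6942], [-0.6098, 0.6076, 0.5089]]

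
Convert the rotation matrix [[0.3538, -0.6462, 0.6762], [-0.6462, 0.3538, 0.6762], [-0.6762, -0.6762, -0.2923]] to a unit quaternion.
0.5948 - 0.5684i + 0.5684j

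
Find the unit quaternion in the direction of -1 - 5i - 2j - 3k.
-0.1601 - 0.8006i - 0.3203j - 0.4804k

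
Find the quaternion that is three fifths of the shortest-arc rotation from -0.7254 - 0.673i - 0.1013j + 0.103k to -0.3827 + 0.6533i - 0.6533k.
-0.0974 - 0.8361i - 0.0531j + 0.5372k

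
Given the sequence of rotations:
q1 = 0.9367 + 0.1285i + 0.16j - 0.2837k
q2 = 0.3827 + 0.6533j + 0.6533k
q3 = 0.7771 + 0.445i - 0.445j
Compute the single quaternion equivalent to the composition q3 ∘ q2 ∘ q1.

q2 · q1 = 0.4393 - 0.2407i + 0.7571j + 0.4194k
q3 · q2 · q1 = 0.7854 - 0.1782i + 0.2062j + 0.5557k
0.7854 - 0.1782i + 0.2062j + 0.5557k


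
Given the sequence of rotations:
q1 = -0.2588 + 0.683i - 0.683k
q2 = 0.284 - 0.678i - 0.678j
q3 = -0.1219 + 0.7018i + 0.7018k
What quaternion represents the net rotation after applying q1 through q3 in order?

q2 · q1 = 0.3896 + 0.8325i - 0.2876j + 0.2691k
q3 · q2 · q1 = -0.8206 + 0.3738i + 0.4305j + 0.0388k
-0.8206 + 0.3738i + 0.4305j + 0.0388k


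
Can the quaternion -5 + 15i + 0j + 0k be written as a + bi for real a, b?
Yes. The quaternion -5 + 15i has j- and k-coefficients y = z = 0, so it lies in the complex subalgebra spanned by 1 and i.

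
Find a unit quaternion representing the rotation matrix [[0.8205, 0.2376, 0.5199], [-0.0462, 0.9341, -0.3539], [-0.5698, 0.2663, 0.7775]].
0.9397 + 0.165i + 0.2899j - 0.0755k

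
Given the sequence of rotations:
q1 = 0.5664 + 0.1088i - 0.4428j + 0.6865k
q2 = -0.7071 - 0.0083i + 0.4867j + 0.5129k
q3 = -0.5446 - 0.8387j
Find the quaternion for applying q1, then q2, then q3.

q2 · q1 = -0.5362 + 0.4796i + 0.6503j - 0.2442k
q3 · q2 · q1 = 0.8374 - 0.0564i + 0.0956j + 0.5352k
0.8374 - 0.0564i + 0.0956j + 0.5352k


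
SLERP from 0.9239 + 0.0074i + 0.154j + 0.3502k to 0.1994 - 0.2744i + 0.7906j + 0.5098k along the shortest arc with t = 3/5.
0.5728 - 0.1837i + 0.6121j + 0.5133k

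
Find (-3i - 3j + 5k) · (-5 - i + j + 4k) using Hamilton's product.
-20 - 2i + 22j - 31k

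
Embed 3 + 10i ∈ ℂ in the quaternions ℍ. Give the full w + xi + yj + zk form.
3 + 10i + 0j + 0k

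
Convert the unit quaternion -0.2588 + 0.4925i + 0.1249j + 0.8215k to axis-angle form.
axis = (0.5099, 0.1293, 0.8505), θ = 7π/6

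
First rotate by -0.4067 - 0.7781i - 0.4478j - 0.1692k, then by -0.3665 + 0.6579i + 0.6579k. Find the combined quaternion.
0.7723 + 0.3122i - 0.2365j - 0.5002k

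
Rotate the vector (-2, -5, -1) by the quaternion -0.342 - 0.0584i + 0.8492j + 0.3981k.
(1.28, -3.274, -4.2)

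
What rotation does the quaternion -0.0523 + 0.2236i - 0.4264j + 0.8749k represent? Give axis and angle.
axis = (0.2239, -0.427, 0.8761), θ = 186°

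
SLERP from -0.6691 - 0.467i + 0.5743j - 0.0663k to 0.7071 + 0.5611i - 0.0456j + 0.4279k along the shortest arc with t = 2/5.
-0.7219 - 0.5327i + 0.3807j - 0.2238k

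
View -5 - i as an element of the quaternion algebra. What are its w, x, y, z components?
-5 - i + 0j + 0k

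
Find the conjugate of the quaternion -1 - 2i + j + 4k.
-1 + 2i - j - 4k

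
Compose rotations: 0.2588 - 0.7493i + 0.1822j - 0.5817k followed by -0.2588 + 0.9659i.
0.6568 + 0.4439i + 0.5147j + 0.3265k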